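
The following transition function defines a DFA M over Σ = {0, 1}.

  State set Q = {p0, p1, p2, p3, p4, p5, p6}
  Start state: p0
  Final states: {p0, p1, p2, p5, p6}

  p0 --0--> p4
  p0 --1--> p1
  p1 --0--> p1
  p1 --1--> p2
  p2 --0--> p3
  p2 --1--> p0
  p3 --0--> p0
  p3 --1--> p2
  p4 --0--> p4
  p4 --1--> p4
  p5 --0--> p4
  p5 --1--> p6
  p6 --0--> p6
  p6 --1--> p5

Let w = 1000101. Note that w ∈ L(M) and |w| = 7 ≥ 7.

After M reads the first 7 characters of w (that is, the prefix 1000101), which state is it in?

p2

Run of M on the first 7 characters of w = 1 0 0 0 1 0 1:
  step 0: p0  (start)
  step 1: p1  (read 1: p0→p1)
  step 2: p1  (read 0: p1→p1)
  step 3: p1  (read 0: p1→p1)
  step 4: p1  (read 0: p1→p1)
  step 5: p2  (read 1: p1→p2)
  step 6: p3  (read 0: p2→p3)
  step 7: p2  (read 1: p3→p2)

After reading 7 characters, M is in state p2.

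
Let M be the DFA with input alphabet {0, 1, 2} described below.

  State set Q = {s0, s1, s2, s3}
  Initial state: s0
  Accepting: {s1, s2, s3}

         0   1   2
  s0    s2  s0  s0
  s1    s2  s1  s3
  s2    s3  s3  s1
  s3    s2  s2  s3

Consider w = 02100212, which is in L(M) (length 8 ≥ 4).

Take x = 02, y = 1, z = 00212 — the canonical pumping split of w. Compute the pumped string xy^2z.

xy^2z = 02·1·1·00212 = 021100212.
Reading y = 1 takes M from s1 back to s1, so after x·y·y the machine is still in s1, and z then leads to the accepting state s1. Hence 021100212 ∈ L(M).

021100212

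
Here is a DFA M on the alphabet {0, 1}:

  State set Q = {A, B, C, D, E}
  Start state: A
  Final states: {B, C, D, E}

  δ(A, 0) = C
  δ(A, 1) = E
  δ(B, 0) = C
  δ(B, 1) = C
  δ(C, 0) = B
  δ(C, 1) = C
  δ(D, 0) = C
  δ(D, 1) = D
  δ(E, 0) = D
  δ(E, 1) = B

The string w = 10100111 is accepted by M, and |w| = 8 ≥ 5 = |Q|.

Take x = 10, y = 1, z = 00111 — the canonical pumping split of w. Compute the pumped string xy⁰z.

1000111

xy⁰z = xz = 10·00111 = 1000111.
Reading y = 1 takes M from D back to D, so after x the machine is still in D, and z then leads to the accepting state C. Hence 1000111 ∈ L(M).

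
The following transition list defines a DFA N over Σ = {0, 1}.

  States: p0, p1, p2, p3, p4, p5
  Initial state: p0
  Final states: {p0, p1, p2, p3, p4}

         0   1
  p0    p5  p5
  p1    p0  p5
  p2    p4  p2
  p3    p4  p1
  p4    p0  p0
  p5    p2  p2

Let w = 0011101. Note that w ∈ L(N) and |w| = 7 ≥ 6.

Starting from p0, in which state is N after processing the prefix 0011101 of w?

p0

State sequence: p0 -0-> p5 -0-> p2 -1-> p2 -1-> p2 -1-> p2 -0-> p4 -1-> p0

After reading 7 characters, N is in state p0.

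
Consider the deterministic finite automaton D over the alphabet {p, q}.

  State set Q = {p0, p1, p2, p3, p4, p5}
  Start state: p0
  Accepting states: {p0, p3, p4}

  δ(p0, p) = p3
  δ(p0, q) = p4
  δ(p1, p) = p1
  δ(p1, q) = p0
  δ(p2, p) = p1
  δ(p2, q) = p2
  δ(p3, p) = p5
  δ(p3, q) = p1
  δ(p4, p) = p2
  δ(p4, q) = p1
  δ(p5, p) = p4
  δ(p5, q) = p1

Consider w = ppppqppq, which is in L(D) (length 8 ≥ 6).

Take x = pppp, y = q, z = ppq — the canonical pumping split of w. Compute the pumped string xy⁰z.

ppppppq

xy⁰z = xz = pppp·ppq = ppppppq.
Reading y = q takes D from p2 back to p2, so after x the machine is still in p2, and z then leads to the accepting state p0. Hence ppppppq ∈ L(D).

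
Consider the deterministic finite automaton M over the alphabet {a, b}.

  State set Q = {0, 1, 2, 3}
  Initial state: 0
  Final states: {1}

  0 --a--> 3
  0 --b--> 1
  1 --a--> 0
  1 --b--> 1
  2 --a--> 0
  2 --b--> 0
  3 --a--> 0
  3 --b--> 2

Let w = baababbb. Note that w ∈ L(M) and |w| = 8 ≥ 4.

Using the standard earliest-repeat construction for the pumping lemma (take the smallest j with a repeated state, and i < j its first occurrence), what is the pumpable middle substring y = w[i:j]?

ba

Run of M on w = b a a b a b b b:
  step 0: 0  (start)
  step 1: 1  (read b: 0→1)
  step 2: 0  (read a: 1→0)   ← first repeat (0 seen earlier)
  step 3: 3  (read a: 0→3)
  step 4: 2  (read b: 3→2)
  step 5: 0  (read a: 2→0)
  step 6: 1  (read b: 0→1)
  step 7: 1  (read b: 1→1)
  step 8: 1  (read b: 1→1)

So i = 0, j = 2, giving x = w[0:0] = ε, y = w[0:2] = ba, z = w[2:8] = ababbb.
Check: |xy| = 2 ≤ 4 and |y| = 2 ≥ 1. Reading y takes M from 0 back to 0, so every xyⁱz is accepted.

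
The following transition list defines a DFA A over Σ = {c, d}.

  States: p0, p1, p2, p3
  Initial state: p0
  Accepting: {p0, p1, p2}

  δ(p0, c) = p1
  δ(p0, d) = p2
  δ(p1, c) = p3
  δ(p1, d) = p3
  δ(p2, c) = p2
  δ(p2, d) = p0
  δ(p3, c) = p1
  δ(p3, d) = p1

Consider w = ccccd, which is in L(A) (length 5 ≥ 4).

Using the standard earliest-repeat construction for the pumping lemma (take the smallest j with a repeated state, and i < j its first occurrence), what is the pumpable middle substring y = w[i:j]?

cc

State sequence: p0 -c-> p1 -c-> p3 -c-> p1 -c-> p3 -d-> p1
First repeat at step 3: p1 was already visited.

So i = 1, j = 3, giving x = w[0:1] = c, y = w[1:3] = cc, z = w[3:5] = cd.
Check: |xy| = 3 ≤ 4 and |y| = 2 ≥ 1. Reading y takes A from p1 back to p1, so every xyⁱz is accepted.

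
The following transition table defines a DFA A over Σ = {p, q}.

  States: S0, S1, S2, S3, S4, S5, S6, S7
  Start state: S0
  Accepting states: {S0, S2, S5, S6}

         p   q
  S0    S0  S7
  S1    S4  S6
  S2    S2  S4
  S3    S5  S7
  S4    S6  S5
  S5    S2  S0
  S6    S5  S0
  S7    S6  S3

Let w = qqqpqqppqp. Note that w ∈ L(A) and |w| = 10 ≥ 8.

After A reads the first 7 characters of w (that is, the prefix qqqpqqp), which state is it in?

Run of A on the first 7 characters of w = q q q p q q p:
  step 0: S0  (start)
  step 1: S7  (read q: S0→S7)
  step 2: S3  (read q: S7→S3)
  step 3: S7  (read q: S3→S7)
  step 4: S6  (read p: S7→S6)
  step 5: S0  (read q: S6→S0)
  step 6: S7  (read q: S0→S7)
  step 7: S6  (read p: S7→S6)

After reading 7 characters, A is in state S6.

S6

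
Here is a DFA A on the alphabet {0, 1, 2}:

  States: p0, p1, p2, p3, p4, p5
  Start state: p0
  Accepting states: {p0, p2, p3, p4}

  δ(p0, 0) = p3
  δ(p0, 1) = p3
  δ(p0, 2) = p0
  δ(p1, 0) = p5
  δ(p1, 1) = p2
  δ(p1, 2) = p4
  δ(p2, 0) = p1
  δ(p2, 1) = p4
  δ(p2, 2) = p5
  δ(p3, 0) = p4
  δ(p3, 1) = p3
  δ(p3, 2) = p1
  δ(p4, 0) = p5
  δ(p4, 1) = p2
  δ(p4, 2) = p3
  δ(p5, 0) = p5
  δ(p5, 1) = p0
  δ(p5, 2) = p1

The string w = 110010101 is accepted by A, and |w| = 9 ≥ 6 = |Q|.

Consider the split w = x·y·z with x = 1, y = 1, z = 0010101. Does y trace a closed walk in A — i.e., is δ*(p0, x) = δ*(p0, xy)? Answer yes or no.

Run of A on the first 2 characters of w = 1 1:
  step 0: p0  (start)
  step 1: p3  (read 1: p0→p3)
  step 2: p3  (read 1: p3→p3)

After x (step 1): p3. After xy (step 2): p3.
They match, so y = 1 drives A around a cycle from p3 back to itself; pumping y any number of times keeps A in p3 before reading z, and xyⁱz ∈ L(A) for every i ≥ 0.

yes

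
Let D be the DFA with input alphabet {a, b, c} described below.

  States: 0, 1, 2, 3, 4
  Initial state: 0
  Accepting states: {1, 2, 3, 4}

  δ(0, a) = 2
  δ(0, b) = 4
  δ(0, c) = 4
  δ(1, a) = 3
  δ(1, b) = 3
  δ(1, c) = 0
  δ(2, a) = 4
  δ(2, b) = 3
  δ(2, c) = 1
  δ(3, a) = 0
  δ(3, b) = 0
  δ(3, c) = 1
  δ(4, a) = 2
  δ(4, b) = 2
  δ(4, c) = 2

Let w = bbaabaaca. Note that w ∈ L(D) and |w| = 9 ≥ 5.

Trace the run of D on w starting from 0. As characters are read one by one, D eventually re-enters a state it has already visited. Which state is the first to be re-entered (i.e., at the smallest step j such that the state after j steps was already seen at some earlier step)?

4

Run of D on w = b b a a b a a c a:
  step 0: 0  (start)
  step 1: 4  (read b: 0→4)
  step 2: 2  (read b: 4→2)
  step 3: 4  (read a: 2→4)   ← first repeat (4 seen earlier)
  step 4: 2  (read a: 4→2)
  step 5: 3  (read b: 2→3)
  step 6: 0  (read a: 3→0)
  step 7: 2  (read a: 0→2)
  step 8: 1  (read c: 2→1)
  step 9: 3  (read a: 1→3)

The earliest repeat is at step j = 3: D is in 4, which it already visited at step i = 1.
Since D has 5 states, any run of length ≥ 5 visits 5+1 states, so by pigeonhole some state repeats within the first 5 steps — that repeat gives the pumpable loop.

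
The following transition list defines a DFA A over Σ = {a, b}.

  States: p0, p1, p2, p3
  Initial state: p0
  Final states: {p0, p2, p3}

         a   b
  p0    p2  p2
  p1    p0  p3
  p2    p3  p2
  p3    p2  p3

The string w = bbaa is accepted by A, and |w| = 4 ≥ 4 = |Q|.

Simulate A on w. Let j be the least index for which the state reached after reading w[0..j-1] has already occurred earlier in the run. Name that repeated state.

p2

Run of A on w = b b a a:
  step 0: p0  (start)
  step 1: p2  (read b: p0→p2)
  step 2: p2  (read b: p2→p2)   ← first repeat (p2 seen earlier)
  step 3: p3  (read a: p2→p3)
  step 4: p2  (read a: p3→p2)

The earliest repeat is at step j = 2: A is in p2, which it already visited at step i = 1.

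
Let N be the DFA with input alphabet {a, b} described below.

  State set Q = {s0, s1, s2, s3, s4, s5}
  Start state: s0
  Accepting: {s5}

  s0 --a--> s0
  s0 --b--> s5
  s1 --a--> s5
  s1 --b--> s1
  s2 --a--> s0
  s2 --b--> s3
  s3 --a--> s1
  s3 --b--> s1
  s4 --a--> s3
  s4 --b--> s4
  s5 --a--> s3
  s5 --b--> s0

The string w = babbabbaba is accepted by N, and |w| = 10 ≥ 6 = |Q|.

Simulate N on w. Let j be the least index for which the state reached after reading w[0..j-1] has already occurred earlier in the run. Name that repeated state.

s1

Run of N on w = b a b b a b b a b a:
  step 0: s0  (start)
  step 1: s5  (read b: s0→s5)
  step 2: s3  (read a: s5→s3)
  step 3: s1  (read b: s3→s1)
  step 4: s1  (read b: s1→s1)   ← first repeat (s1 seen earlier)
  step 5: s5  (read a: s1→s5)
  step 6: s0  (read b: s5→s0)
  step 7: s5  (read b: s0→s5)
  step 8: s3  (read a: s5→s3)
  step 9: s1  (read b: s3→s1)
  step 10: s5  (read a: s1→s5)

The earliest repeat is at step j = 4: N is in s1, which it already visited at step i = 3.
With |Q| = 6, pigeonhole forces a state repeat no later than step 6; the substring read between the first and second visits to that state can be pumped.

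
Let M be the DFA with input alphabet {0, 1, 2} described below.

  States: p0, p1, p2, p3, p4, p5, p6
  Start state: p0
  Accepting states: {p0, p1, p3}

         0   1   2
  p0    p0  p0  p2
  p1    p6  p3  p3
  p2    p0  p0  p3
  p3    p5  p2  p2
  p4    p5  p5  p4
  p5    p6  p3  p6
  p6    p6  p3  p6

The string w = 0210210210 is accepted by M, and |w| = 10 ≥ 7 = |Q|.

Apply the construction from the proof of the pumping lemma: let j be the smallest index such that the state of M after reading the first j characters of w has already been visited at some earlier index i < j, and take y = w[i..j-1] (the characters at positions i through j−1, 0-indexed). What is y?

Run of M on w = 0 2 1 0 2 1 0 2 1 0:
  step 0: p0  (start)
  step 1: p0  (read 0: p0→p0)   ← first repeat (p0 seen earlier)
  step 2: p2  (read 2: p0→p2)
  step 3: p0  (read 1: p2→p0)
  step 4: p0  (read 0: p0→p0)
  step 5: p2  (read 2: p0→p2)
  step 6: p0  (read 1: p2→p0)
  step 7: p0  (read 0: p0→p0)
  step 8: p2  (read 2: p0→p2)
  step 9: p0  (read 1: p2→p0)
  step 10: p0  (read 0: p0→p0)

So i = 0, j = 1, giving x = w[0:0] = ε, y = w[0:1] = 0, z = w[1:10] = 210210210.
Check: |xy| = 1 ≤ 7 and |y| = 1 ≥ 1. Reading y takes M from p0 back to p0, so every xyⁱz is accepted.
The DFA has 7 states, so the proof of the pumping lemma guarantees a repeated state among the first 7+1 visited; the segment between the two visits is the pumpable y.

0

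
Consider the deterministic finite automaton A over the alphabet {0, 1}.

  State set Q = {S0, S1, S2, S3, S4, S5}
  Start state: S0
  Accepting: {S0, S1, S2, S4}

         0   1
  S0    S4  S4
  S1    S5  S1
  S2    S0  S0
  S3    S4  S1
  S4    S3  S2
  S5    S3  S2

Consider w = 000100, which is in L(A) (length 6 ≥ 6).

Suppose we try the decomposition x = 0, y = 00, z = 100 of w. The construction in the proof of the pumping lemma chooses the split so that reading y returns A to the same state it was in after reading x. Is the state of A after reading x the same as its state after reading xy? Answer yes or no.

Run of A on the first 3 characters of w = 0 0 0:
  step 0: S0  (start)
  step 1: S4  (read 0: S0→S4)
  step 2: S3  (read 0: S4→S3)
  step 3: S4  (read 0: S3→S4)

After x (step 1): S4. After xy (step 3): S4.
They match, so y = 00 drives A around a cycle from S4 back to itself; pumping y any number of times keeps A in S4 before reading z, and xyⁱz ∈ L(A) for every i ≥ 0.

yes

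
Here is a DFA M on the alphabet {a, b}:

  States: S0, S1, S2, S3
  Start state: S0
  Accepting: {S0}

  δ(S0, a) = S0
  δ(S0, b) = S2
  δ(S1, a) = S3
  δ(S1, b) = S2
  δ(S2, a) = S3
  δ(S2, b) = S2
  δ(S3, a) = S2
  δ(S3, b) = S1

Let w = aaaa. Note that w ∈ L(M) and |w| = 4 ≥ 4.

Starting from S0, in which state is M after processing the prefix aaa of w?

State sequence: S0 -a-> S0 -a-> S0 -a-> S0

After reading 3 characters, M is in state S0.

S0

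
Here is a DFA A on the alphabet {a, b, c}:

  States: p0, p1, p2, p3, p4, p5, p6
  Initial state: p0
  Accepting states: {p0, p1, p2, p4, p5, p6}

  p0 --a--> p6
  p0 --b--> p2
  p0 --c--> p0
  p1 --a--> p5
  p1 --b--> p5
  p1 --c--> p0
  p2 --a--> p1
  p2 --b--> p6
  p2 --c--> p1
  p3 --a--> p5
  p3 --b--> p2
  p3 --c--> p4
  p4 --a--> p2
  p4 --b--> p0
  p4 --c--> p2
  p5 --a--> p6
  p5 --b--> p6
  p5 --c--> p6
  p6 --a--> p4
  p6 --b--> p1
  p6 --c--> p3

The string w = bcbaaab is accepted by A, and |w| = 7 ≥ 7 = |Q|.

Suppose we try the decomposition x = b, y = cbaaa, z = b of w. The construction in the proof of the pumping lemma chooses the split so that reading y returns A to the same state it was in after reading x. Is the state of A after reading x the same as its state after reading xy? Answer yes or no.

State sequence: p0 -b-> p2 -c-> p1 -b-> p5 -a-> p6 -a-> p4 -a-> p2

After x (step 1): p2. After xy (step 6): p2.
They match, so y = cbaaa drives A around a cycle from p2 back to itself; pumping y any number of times keeps A in p2 before reading z, and xyⁱz ∈ L(A) for every i ≥ 0.

yes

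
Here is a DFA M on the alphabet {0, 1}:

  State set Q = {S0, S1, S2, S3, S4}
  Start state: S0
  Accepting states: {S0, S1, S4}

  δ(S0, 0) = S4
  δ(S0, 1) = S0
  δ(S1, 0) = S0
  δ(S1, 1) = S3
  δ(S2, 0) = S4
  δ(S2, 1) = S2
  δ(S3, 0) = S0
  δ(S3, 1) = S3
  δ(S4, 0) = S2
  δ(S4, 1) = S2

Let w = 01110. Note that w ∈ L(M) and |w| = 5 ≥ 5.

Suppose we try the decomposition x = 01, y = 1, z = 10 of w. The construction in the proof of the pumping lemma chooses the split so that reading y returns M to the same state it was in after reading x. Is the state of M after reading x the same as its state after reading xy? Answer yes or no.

Run of M on the first 3 characters of w = 0 1 1:
  step 0: S0  (start)
  step 1: S4  (read 0: S0→S4)
  step 2: S2  (read 1: S4→S2)
  step 3: S2  (read 1: S2→S2)

After x (step 2): S2. After xy (step 3): S2.
They match, so y = 1 drives M around a cycle from S2 back to itself; pumping y any number of times keeps M in S2 before reading z, and xyⁱz ∈ L(M) for every i ≥ 0.

yes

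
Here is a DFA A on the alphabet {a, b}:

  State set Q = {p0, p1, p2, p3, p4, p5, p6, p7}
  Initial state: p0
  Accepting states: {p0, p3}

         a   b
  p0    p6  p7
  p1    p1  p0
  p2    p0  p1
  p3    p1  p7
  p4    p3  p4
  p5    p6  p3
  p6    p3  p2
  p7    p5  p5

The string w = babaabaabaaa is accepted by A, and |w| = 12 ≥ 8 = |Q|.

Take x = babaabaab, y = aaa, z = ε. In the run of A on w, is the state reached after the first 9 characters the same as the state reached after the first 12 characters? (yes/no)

State sequence: p0 -b-> p7 -a-> p5 -b-> p3 -a-> p1 -a-> p1 -b-> p0 -a-> p6 -a-> p3 -b-> p7 -a-> p5 -a-> p6 -a-> p3

After x (step 9): p7. After xy (step 12): p3.
They differ (p7 ≠ p3), so y is not a cycle from the state after x; this split is not the one the pumping-lemma construction produces, and pumping y need not keep the string in L(A).

no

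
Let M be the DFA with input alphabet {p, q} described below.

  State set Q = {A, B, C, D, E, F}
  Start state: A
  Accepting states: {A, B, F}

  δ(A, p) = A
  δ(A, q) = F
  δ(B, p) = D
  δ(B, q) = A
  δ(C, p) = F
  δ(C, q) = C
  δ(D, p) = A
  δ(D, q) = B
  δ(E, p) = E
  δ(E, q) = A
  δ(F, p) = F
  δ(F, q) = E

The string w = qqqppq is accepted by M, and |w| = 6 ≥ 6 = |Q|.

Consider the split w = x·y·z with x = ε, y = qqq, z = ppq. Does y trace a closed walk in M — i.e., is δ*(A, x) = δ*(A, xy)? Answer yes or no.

yes

Run of M on the first 3 characters of w = q q q:
  step 0: A  (start)
  step 1: F  (read q: A→F)
  step 2: E  (read q: F→E)
  step 3: A  (read q: E→A)

After x (step 0): A. After xy (step 3): A.
They match, so y = qqq drives M around a cycle from A back to itself; pumping y any number of times keeps M in A before reading z, and xyⁱz ∈ L(M) for every i ≥ 0.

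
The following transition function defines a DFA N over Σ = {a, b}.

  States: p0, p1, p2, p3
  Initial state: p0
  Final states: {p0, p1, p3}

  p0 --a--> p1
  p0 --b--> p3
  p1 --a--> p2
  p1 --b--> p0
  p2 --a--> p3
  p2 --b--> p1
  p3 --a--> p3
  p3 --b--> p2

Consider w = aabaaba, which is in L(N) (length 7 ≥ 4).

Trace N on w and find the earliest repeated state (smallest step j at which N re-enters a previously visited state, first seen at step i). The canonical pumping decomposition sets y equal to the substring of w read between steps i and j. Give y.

ab

State sequence: p0 -a-> p1 -a-> p2 -b-> p1 -a-> p2 -a-> p3 -b-> p2 -a-> p3
First repeat at step 3: p1 was already visited.

So i = 1, j = 3, giving x = w[0:1] = a, y = w[1:3] = ab, z = w[3:7] = aaba.
Check: |xy| = 3 ≤ 4 and |y| = 2 ≥ 1. Reading y takes N from p1 back to p1, so every xyⁱz is accepted.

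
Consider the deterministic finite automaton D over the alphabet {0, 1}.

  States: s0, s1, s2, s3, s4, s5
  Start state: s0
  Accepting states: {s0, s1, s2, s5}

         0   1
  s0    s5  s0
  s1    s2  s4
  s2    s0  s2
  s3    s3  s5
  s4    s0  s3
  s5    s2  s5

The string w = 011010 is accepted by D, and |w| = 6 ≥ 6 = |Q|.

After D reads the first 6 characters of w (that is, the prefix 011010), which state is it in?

State sequence: s0 -0-> s5 -1-> s5 -1-> s5 -0-> s2 -1-> s2 -0-> s0

After reading 6 characters, D is in state s0.

s0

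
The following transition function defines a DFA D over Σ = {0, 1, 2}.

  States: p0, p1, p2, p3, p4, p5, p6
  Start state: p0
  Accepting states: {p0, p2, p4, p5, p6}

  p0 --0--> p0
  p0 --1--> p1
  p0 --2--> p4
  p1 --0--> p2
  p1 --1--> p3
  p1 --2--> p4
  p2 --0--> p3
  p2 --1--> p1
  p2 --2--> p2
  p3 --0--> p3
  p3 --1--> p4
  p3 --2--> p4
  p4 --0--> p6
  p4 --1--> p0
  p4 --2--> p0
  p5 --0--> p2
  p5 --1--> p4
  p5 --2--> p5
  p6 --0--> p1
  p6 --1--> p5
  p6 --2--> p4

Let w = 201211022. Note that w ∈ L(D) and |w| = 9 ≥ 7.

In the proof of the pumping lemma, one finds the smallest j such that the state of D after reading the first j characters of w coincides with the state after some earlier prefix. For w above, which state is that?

Run of D on w = 2 0 1 2 1 1 0 2 2:
  step 0: p0  (start)
  step 1: p4  (read 2: p0→p4)
  step 2: p6  (read 0: p4→p6)
  step 3: p5  (read 1: p6→p5)
  step 4: p5  (read 2: p5→p5)   ← first repeat (p5 seen earlier)
  step 5: p4  (read 1: p5→p4)
  step 6: p0  (read 1: p4→p0)
  step 7: p0  (read 0: p0→p0)
  step 8: p4  (read 2: p0→p4)
  step 9: p0  (read 2: p4→p0)

The earliest repeat is at step j = 4: D is in p5, which it already visited at step i = 3.

p5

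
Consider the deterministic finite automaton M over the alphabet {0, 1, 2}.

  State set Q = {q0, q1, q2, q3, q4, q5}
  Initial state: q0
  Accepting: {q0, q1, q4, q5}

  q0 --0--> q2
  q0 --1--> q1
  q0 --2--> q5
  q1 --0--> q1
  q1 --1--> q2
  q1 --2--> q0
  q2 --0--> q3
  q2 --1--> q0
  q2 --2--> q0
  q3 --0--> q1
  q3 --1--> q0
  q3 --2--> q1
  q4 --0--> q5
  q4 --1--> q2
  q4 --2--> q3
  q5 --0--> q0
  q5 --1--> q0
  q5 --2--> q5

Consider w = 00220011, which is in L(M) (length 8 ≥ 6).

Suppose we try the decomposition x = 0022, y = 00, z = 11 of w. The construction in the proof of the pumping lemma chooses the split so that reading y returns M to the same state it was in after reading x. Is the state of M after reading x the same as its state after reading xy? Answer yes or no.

no

State sequence: q0 -0-> q2 -0-> q3 -2-> q1 -2-> q0 -0-> q2 -0-> q3

After x (step 4): q0. After xy (step 6): q3.
They differ (q0 ≠ q3), so y is not a cycle from the state after x; this split is not the one the pumping-lemma construction produces, and pumping y need not keep the string in L(M).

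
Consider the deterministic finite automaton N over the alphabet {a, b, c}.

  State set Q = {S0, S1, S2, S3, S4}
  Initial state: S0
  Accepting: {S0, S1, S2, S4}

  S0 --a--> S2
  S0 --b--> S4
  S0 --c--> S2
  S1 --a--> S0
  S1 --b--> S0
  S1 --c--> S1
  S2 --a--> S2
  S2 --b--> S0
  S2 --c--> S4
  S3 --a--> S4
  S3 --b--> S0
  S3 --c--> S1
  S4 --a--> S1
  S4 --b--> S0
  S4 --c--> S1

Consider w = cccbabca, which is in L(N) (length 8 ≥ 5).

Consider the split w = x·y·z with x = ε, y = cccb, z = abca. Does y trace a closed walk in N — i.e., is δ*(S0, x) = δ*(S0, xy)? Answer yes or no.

Run of N on the first 4 characters of w = c c c b:
  step 0: S0  (start)
  step 1: S2  (read c: S0→S2)
  step 2: S4  (read c: S2→S4)
  step 3: S1  (read c: S4→S1)
  step 4: S0  (read b: S1→S0)

After x (step 0): S0. After xy (step 4): S0.
They match, so y = cccb drives N around a cycle from S0 back to itself; pumping y any number of times keeps N in S0 before reading z, and xyⁱz ∈ L(N) for every i ≥ 0.

yes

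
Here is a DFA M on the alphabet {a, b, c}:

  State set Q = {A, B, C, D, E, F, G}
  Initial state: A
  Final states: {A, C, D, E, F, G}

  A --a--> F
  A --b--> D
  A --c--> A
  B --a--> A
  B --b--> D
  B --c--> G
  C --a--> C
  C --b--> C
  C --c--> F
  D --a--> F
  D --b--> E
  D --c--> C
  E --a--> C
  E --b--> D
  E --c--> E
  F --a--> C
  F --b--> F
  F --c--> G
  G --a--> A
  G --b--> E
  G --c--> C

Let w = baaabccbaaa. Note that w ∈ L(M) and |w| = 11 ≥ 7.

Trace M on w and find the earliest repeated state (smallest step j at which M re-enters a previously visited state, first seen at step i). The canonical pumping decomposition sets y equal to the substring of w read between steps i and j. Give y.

Run of M on w = b a a a b c c b a a a:
  step 0: A  (start)
  step 1: D  (read b: A→D)
  step 2: F  (read a: D→F)
  step 3: C  (read a: F→C)
  step 4: C  (read a: C→C)   ← first repeat (C seen earlier)
  step 5: C  (read b: C→C)
  step 6: F  (read c: C→F)
  step 7: G  (read c: F→G)
  step 8: E  (read b: G→E)
  step 9: C  (read a: E→C)
  step 10: C  (read a: C→C)
  step 11: C  (read a: C→C)

So i = 3, j = 4, giving x = w[0:3] = baa, y = w[3:4] = a, z = w[4:11] = bccbaaa.
Check: |xy| = 4 ≤ 7 and |y| = 1 ≥ 1. Reading y takes M from C back to C, so every xyⁱz is accepted.

a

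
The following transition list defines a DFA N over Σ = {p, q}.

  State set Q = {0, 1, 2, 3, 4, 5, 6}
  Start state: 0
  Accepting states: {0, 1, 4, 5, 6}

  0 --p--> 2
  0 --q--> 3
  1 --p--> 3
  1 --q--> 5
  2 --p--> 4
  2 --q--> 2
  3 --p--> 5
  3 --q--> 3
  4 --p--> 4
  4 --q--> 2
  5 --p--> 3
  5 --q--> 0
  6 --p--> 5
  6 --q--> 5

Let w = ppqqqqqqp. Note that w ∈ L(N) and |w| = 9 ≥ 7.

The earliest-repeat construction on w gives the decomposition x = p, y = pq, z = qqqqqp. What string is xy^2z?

ppqpqqqqqqp

xy^2z = p·pq·pq·qqqqqp = ppqpqqqqqqp.
Reading y = pq takes N from 2 back to 2, so after x·y·y the machine is still in 2, and z then leads to the accepting state 4. Hence ppqpqqqqqqp ∈ L(N).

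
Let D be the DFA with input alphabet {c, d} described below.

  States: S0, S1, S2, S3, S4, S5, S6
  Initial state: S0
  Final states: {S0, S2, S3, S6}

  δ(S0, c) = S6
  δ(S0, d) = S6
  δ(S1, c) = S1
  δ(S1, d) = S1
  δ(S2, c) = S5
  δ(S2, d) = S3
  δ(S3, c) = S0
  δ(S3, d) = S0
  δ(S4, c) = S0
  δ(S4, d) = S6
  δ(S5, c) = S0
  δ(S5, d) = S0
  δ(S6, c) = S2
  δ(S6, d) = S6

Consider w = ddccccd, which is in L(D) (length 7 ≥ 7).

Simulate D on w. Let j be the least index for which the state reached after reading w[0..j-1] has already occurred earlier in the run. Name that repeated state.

S6

Run of D on w = d d c c c c d:
  step 0: S0  (start)
  step 1: S6  (read d: S0→S6)
  step 2: S6  (read d: S6→S6)   ← first repeat (S6 seen earlier)
  step 3: S2  (read c: S6→S2)
  step 4: S5  (read c: S2→S5)
  step 5: S0  (read c: S5→S0)
  step 6: S6  (read c: S0→S6)
  step 7: S6  (read d: S6→S6)

The earliest repeat is at step j = 2: D is in S6, which it already visited at step i = 1.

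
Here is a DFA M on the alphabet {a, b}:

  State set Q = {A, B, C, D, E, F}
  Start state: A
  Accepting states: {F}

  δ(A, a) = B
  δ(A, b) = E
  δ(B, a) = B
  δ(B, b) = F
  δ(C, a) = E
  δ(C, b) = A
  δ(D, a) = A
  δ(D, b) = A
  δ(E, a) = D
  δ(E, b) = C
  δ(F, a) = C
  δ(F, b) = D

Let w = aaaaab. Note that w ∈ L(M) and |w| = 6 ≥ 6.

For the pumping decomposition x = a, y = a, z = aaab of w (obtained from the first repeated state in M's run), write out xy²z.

aaaaaab

xy^2z = a·a·a·aaab = aaaaaab.
Reading y = a takes M from B back to B, so after x·y·y the machine is still in B, and z then leads to the accepting state F. Hence aaaaaab ∈ L(M).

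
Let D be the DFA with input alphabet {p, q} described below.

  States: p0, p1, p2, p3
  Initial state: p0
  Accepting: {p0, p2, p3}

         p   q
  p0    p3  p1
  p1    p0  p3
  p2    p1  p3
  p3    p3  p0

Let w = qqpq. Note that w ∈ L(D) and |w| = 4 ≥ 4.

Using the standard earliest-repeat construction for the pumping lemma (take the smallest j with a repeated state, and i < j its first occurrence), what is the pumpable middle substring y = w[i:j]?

State sequence: p0 -q-> p1 -q-> p3 -p-> p3 -q-> p0
First repeat at step 3: p3 was already visited.

So i = 2, j = 3, giving x = w[0:2] = qq, y = w[2:3] = p, z = w[3:4] = q.
Check: |xy| = 3 ≤ 4 and |y| = 1 ≥ 1. Reading y takes D from p3 back to p3, so every xyⁱz is accepted.
The DFA has 4 states, so the proof of the pumping lemma guarantees a repeated state among the first 4+1 visited; the segment between the two visits is the pumpable y.

p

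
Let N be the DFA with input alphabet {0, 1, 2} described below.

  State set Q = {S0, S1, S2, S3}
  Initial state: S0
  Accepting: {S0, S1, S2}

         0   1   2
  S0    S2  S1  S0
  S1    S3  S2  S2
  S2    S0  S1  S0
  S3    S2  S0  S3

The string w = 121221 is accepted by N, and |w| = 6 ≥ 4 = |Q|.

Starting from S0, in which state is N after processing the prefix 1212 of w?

S2

State sequence: S0 -1-> S1 -2-> S2 -1-> S1 -2-> S2

After reading 4 characters, N is in state S2.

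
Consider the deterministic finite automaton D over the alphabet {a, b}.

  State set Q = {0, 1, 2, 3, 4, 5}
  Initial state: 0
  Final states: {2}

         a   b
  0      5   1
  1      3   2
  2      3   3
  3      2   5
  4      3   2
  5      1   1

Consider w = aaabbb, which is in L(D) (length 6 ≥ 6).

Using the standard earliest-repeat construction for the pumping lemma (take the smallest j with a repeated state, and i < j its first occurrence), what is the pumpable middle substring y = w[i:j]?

Run of D on w = a a a b b b:
  step 0: 0  (start)
  step 1: 5  (read a: 0→5)
  step 2: 1  (read a: 5→1)
  step 3: 3  (read a: 1→3)
  step 4: 5  (read b: 3→5)   ← first repeat (5 seen earlier)
  step 5: 1  (read b: 5→1)
  step 6: 2  (read b: 1→2)

So i = 1, j = 4, giving x = w[0:1] = a, y = w[1:4] = aab, z = w[4:6] = bb.
Check: |xy| = 4 ≤ 6 and |y| = 3 ≥ 1. Reading y takes D from 5 back to 5, so every xyⁱz is accepted.

aab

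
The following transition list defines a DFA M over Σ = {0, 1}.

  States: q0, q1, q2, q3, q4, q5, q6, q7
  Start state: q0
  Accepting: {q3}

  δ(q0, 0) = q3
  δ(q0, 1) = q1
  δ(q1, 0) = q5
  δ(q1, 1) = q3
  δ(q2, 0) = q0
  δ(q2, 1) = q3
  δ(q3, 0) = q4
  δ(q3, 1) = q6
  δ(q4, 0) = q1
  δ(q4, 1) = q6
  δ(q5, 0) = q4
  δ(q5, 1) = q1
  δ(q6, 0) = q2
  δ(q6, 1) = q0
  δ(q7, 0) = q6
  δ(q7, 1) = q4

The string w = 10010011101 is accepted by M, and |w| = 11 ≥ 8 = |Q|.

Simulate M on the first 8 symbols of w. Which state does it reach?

q3

Run of M on the first 8 characters of w = 1 0 0 1 0 0 1 1:
  step 0: q0  (start)
  step 1: q1  (read 1: q0→q1)
  step 2: q5  (read 0: q1→q5)
  step 3: q4  (read 0: q5→q4)
  step 4: q6  (read 1: q4→q6)
  step 5: q2  (read 0: q6→q2)
  step 6: q0  (read 0: q2→q0)
  step 7: q1  (read 1: q0→q1)
  step 8: q3  (read 1: q1→q3)

After reading 8 characters, M is in state q3.
(This kind of state-tracing is the core of the pumping-lemma construction: with 8 states, pigeonhole forces a repeat within the first 8 steps.)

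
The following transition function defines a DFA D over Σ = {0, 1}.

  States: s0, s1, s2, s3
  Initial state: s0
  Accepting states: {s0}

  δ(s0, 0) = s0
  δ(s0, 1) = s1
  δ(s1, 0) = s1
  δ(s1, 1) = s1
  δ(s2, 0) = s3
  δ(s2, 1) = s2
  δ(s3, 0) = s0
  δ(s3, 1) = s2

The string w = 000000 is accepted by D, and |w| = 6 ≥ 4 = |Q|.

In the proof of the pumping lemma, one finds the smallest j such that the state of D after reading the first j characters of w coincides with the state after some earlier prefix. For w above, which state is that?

State sequence: s0 -0-> s0 -0-> s0 -0-> s0 -0-> s0 -0-> s0 -0-> s0
First repeat at step 1: s0 was already visited.

The earliest repeat is at step j = 1: D is in s0, which it already visited at step i = 0.
Since D has 4 states, any run of length ≥ 4 visits 4+1 states, so by pigeonhole some state repeats within the first 4 steps — that repeat gives the pumpable loop.

s0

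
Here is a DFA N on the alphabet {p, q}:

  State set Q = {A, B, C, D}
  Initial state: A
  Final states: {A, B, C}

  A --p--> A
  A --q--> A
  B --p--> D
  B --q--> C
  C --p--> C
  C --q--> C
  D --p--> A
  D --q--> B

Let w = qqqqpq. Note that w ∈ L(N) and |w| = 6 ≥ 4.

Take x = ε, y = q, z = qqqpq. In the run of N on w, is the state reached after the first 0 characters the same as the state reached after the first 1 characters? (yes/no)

yes

State sequence: A -q-> A

After x (step 0): A. After xy (step 1): A.
They match, so y = q drives N around a cycle from A back to itself; pumping y any number of times keeps N in A before reading z, and xyⁱz ∈ L(N) for every i ≥ 0.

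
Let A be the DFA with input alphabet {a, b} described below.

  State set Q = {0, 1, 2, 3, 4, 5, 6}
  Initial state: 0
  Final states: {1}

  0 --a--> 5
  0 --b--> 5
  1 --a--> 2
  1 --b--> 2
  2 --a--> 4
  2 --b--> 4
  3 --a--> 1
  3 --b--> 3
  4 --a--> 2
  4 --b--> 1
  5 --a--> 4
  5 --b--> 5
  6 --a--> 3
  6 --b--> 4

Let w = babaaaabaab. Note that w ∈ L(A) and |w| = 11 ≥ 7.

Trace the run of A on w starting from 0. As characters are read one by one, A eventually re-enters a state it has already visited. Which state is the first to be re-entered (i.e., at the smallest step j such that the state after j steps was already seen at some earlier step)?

Run of A on w = b a b a a a a b a a b:
  step 0: 0  (start)
  step 1: 5  (read b: 0→5)
  step 2: 4  (read a: 5→4)
  step 3: 1  (read b: 4→1)
  step 4: 2  (read a: 1→2)
  step 5: 4  (read a: 2→4)   ← first repeat (4 seen earlier)
  step 6: 2  (read a: 4→2)
  step 7: 4  (read a: 2→4)
  step 8: 1  (read b: 4→1)
  step 9: 2  (read a: 1→2)
  step 10: 4  (read a: 2→4)
  step 11: 1  (read b: 4→1)

The earliest repeat is at step j = 5: A is in 4, which it already visited at step i = 2.

4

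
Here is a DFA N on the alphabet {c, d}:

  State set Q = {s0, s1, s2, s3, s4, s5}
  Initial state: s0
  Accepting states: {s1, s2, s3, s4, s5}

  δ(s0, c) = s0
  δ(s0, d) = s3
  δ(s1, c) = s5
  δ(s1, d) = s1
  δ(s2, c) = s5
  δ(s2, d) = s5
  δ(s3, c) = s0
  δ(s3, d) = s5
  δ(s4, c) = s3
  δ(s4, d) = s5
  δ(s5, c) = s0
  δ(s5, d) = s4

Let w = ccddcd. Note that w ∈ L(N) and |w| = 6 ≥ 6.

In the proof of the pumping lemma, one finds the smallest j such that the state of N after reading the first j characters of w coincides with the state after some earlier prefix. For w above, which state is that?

s0

Run of N on w = c c d d c d:
  step 0: s0  (start)
  step 1: s0  (read c: s0→s0)   ← first repeat (s0 seen earlier)
  step 2: s0  (read c: s0→s0)
  step 3: s3  (read d: s0→s3)
  step 4: s5  (read d: s3→s5)
  step 5: s0  (read c: s5→s0)
  step 6: s3  (read d: s0→s3)

The earliest repeat is at step j = 1: N is in s0, which it already visited at step i = 0.
The DFA has 6 states, so the proof of the pumping lemma guarantees a repeated state among the first 6+1 visited; the segment between the two visits is the pumpable y.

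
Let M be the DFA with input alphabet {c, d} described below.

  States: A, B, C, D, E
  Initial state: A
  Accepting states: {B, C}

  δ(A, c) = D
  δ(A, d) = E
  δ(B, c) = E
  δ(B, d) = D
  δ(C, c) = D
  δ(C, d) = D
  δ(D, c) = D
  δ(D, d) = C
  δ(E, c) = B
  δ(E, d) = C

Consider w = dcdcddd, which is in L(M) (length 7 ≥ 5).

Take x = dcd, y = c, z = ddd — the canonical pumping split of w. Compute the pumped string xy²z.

dcdccddd

xy^2z = dcd·c·c·ddd = dcdccddd.
Reading y = c takes M from D back to D, so after x·y·y the machine is still in D, and z then leads to the accepting state C. Hence dcdccddd ∈ L(M).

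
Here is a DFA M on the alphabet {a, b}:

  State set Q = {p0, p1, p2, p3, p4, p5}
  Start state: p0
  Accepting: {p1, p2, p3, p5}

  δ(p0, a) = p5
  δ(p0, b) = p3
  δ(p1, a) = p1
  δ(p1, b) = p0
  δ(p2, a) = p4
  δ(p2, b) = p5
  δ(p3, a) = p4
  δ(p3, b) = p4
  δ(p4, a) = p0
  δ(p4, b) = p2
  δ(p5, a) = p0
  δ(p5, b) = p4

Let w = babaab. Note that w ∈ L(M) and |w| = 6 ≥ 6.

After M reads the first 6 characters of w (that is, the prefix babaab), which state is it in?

Run of M on the first 6 characters of w = b a b a a b:
  step 0: p0  (start)
  step 1: p3  (read b: p0→p3)
  step 2: p4  (read a: p3→p4)
  step 3: p2  (read b: p4→p2)
  step 4: p4  (read a: p2→p4)
  step 5: p0  (read a: p4→p0)
  step 6: p3  (read b: p0→p3)

After reading 6 characters, M is in state p3.

p3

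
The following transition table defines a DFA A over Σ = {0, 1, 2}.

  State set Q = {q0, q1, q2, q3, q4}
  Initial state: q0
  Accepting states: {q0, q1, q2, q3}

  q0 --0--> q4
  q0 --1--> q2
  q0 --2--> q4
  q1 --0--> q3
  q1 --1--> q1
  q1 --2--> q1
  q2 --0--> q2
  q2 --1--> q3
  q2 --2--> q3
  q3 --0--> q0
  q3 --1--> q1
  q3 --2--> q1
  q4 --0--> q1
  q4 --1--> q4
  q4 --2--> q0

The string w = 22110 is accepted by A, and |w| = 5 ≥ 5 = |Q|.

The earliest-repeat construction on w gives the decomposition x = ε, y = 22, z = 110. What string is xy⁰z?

110

xy⁰z = xz = ε·110 = 110.
Reading y = 22 takes A from q0 back to q0, so after x the machine is still in q0, and z then leads to the accepting state q0. Hence 110 ∈ L(A).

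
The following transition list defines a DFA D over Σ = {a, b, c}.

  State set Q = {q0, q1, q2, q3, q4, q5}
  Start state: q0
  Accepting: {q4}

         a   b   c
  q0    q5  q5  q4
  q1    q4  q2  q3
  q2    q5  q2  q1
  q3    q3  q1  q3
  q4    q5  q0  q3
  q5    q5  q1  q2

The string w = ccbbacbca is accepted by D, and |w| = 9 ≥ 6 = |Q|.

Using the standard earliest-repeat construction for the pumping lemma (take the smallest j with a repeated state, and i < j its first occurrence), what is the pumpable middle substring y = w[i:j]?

Run of D on w = c c b b a c b c a:
  step 0: q0  (start)
  step 1: q4  (read c: q0→q4)
  step 2: q3  (read c: q4→q3)
  step 3: q1  (read b: q3→q1)
  step 4: q2  (read b: q1→q2)
  step 5: q5  (read a: q2→q5)
  step 6: q2  (read c: q5→q2)   ← first repeat (q2 seen earlier)
  step 7: q2  (read b: q2→q2)
  step 8: q1  (read c: q2→q1)
  step 9: q4  (read a: q1→q4)

So i = 4, j = 6, giving x = w[0:4] = ccbb, y = w[4:6] = ac, z = w[6:9] = bca.
Check: |xy| = 6 ≤ 6 and |y| = 2 ≥ 1. Reading y takes D from q2 back to q2, so every xyⁱz is accepted.

ac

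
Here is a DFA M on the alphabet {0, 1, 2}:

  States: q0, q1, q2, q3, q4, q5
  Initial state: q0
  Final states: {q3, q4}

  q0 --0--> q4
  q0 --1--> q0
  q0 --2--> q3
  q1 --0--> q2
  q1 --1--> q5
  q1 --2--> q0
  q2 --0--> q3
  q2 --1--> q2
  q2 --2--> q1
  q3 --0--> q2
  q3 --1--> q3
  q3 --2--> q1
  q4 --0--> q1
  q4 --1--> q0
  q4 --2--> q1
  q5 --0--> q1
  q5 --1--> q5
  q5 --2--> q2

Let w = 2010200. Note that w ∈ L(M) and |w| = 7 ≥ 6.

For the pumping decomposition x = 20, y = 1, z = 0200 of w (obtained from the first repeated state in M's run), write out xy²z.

20110200

xy^2z = 20·1·1·0200 = 20110200.
Reading y = 1 takes M from q2 back to q2, so after x·y·y the machine is still in q2, and z then leads to the accepting state q3. Hence 20110200 ∈ L(M).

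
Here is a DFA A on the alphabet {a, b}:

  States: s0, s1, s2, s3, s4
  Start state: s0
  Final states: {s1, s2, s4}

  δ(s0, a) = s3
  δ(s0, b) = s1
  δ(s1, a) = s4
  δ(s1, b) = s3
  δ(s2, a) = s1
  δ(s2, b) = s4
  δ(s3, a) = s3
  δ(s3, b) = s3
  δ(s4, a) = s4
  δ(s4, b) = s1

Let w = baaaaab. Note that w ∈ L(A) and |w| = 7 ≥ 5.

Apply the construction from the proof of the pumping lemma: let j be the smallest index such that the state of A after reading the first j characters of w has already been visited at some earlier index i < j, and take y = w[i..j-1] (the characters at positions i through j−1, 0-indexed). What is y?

State sequence: s0 -b-> s1 -a-> s4 -a-> s4 -a-> s4 -a-> s4 -a-> s4 -b-> s1
First repeat at step 3: s4 was already visited.

So i = 2, j = 3, giving x = w[0:2] = ba, y = w[2:3] = a, z = w[3:7] = aaab.
Check: |xy| = 3 ≤ 5 and |y| = 1 ≥ 1. Reading y takes A from s4 back to s4, so every xyⁱz is accepted.

a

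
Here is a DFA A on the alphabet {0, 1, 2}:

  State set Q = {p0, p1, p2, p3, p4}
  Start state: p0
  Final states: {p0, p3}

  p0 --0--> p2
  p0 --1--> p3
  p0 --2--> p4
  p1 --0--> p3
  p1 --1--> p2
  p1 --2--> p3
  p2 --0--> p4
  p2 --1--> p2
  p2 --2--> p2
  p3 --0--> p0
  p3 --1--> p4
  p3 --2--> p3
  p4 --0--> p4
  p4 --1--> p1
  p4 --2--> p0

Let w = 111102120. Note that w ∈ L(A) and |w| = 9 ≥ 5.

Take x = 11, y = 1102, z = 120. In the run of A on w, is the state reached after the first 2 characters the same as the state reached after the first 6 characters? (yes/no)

no

State sequence: p0 -1-> p3 -1-> p4 -1-> p1 -1-> p2 -0-> p4 -2-> p0

After x (step 2): p4. After xy (step 6): p0.
They differ (p4 ≠ p0), so y is not a cycle from the state after x; this split is not the one the pumping-lemma construction produces, and pumping y need not keep the string in L(A).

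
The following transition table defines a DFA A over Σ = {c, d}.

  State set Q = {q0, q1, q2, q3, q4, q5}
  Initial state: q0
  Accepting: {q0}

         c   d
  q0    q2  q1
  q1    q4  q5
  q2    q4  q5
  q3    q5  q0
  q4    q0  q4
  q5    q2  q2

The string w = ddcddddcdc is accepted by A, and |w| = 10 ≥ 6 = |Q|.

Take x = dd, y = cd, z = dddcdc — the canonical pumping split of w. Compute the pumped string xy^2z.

ddcdcddddcdc

xy^2z = dd·cd·cd·dddcdc = ddcdcddddcdc.
Reading y = cd takes A from q5 back to q5, so after x·y·y the machine is still in q5, and z then leads to the accepting state q0. Hence ddcdcddddcdc ∈ L(A).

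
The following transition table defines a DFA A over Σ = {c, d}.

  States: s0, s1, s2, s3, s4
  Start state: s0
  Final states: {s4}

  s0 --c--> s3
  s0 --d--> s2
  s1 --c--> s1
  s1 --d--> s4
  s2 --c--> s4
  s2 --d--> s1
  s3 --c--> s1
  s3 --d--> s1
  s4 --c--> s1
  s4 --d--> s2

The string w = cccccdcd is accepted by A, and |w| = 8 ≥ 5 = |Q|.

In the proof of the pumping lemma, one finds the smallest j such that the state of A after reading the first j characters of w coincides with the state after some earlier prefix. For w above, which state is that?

s1

Run of A on w = c c c c c d c d:
  step 0: s0  (start)
  step 1: s3  (read c: s0→s3)
  step 2: s1  (read c: s3→s1)
  step 3: s1  (read c: s1→s1)   ← first repeat (s1 seen earlier)
  step 4: s1  (read c: s1→s1)
  step 5: s1  (read c: s1→s1)
  step 6: s4  (read d: s1→s4)
  step 7: s1  (read c: s4→s1)
  step 8: s4  (read d: s1→s4)

The earliest repeat is at step j = 3: A is in s1, which it already visited at step i = 2.
Since A has 5 states, any run of length ≥ 5 visits 5+1 states, so by pigeonhole some state repeats within the first 5 steps — that repeat gives the pumpable loop.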